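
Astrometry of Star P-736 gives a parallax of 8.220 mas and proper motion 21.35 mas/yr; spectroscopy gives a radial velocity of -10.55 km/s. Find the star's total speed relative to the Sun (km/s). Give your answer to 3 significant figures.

16.2 km/s

d = 1/p = 1/0.008220″ = 121.65 pc.
μ = 21.35 mas/yr = 0.02135 ″/yr.
v_t = 4.740 μ d = 4.740 × 0.02135 × 121.65 = 12.311 km/s.
v = √(v_r² + v_t²) = √((-10.55)² + 12.311²) = √262.863 = 16.213 km/s.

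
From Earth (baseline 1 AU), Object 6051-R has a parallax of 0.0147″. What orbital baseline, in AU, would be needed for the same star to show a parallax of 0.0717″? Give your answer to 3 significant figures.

Parallax scales linearly with baseline: p ∝ B, so B = p_target / p_Earth × 1 AU.
B = 0.0717 / 0.0147 = 4.8776 AU.

4.88 AU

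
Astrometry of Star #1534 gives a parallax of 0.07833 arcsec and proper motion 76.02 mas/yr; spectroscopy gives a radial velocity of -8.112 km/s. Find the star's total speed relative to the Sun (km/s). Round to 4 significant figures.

d = 1/p = 1/0.07833″ = 12.767 pc.
μ = 76.02 mas/yr = 0.07602 ″/yr.
v_t = 4.740 μ d = 4.740 × 0.07602 × 12.767 = 4.6004 km/s.
v = √(v_r² + v_t²) = √((-8.112)² + 4.6004²) = √86.9682 = 9.3257 km/s.

9.326 km/s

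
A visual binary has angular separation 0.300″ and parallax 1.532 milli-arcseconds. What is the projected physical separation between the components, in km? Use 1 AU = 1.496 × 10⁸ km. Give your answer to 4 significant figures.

2.930 × 10^10 km

d = 1/p = 1/0.001532″ = 652.74 pc.
At distance d (pc), an angle of θ arcsec spans θ·d AU: s = 0.300 × 652.74 = 195.82 AU.
= 195.82 × 1.496 × 10⁸ km = 2.9295 × 10^10 km.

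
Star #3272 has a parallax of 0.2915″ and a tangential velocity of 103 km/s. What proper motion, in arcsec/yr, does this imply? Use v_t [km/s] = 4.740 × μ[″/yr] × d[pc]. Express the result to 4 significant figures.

6.334 arcsec/yr

d = 1/p = 1/0.2915″ = 3.4305 pc.
μ = v_t / (4.74 d) = 103 / (4.74 × 3.4305) = 103 / 16.261 = 6.3342 ″/yr.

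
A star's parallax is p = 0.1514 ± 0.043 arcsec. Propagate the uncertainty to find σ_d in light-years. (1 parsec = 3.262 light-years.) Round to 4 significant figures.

6.119 ly

d = 1/p, so σ_d = σ_p / p².
σ_d = 0.0430 / (0.1514)² = 0.0430 / 0.022922 = 1.8759 pc = 1.8759 × 3.262 ly = 6.1192 ly.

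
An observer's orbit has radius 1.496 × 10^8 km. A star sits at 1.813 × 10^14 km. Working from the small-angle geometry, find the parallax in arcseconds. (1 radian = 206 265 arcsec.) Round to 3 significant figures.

0.170 arcsec

θ ≈ B/d = (1.496 × 10^8) / (1.813 × 10^14) = 8.2515 × 10^-7 rad.
In arcseconds: 8.2515 × 10^-7 × 206265 = 0.1702″.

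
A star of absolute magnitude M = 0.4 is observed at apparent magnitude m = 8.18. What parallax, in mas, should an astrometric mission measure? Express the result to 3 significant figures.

2.78 mas

m − M = 8.18 − 0.4 = 7.78.
d = 10^((m−M)/5 + 1) = 10^2.556 = 359.75 pc.
p = 1/d = 1/359.75 = 0.0027797 arcsec = 2.7797 mas.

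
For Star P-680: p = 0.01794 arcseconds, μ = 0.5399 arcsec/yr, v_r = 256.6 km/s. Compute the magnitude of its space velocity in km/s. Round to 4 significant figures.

d = 1/p = 1/0.01794″ = 55.741 pc.
v_t = 4.740 μ d = 4.740 × 0.5399 × 55.741 = 142.65 km/s.
v = √(v_r² + v_t²) = √(256.6² + 142.65²) = √86192.6 = 293.59 km/s.

293.6 km/s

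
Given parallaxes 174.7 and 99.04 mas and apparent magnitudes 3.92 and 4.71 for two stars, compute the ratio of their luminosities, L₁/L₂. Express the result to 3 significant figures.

d₁ = 1/p₁ = 1/0.1747″ = 5.7241 pc; d₂ = 1/p₂ = 1/0.09904″ = 10.097 pc.
M₁ = m₁ − 5 log₁₀ d₁ + 5 = 3.92 − 3.7885 + 5 = 5.1315.
M₂ = 4.71 − 5.0210 + 5 = 4.6890.
L₁/L₂ = 10^(0.4(M₂ − M₁)) = 10^(0.4 × (-0.4425)) = 10^(-0.17700) = 0.66527.

L₁/L₂ = 0.665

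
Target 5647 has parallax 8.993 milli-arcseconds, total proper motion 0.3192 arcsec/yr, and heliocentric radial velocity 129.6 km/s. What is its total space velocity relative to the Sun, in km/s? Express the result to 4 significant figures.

d = 1/p = 1/0.008993″ = 111.2 pc.
v_t = 4.740 μ d = 4.740 × 0.3192 × 111.2 = 168.25 km/s.
v = √(v_r² + v_t²) = √(129.6² + 168.25²) = √45104.2 = 212.38 km/s.

212.4 km/s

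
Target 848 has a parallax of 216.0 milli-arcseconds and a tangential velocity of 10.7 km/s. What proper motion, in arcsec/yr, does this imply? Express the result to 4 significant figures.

d = 1/p = 1/0.2160″ = 4.6296 pc.
μ = v_t / (4.74 d) = 10.7 / (4.74 × 4.6296) = 10.7 / 21.944 = 0.4876 ″/yr.

0.4876 arcsec/yr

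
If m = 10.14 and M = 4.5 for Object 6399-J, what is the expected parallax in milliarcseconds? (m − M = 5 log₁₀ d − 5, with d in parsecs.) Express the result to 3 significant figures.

m − M = 10.14 − 4.5 = 5.64.
d = 10^((m−M)/5 + 1) = 10^2.128 = 134.28 pc.
p = 1/d = 1/134.28 = 0.0074471 arcsec = 7.4471 mas.

7.45 mas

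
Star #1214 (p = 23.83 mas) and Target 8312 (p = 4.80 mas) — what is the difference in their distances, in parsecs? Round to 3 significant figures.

166 pc

d_A = 1/0.02383″ = 41.964 pc; d_B = 1/0.004800″ = 208.33 pc.
|d_B − d_A| = |208.33 − 41.964| = 166.37 pc.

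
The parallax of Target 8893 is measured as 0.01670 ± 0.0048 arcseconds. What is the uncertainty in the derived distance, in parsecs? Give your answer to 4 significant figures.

17.21 pc

d = 1/p, so σ_d = σ_p / p².
σ_d = 0.00480 / (0.01670)² = 0.00480 / 0.00027889 = 17.211 pc.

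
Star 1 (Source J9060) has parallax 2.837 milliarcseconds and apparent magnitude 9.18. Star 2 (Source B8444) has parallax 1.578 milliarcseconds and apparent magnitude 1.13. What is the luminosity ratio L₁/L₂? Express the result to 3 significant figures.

L₁/L₂ = 0.000186

d₁ = 1/p₁ = 1/0.002837″ = 352.49 pc; d₂ = 1/p₂ = 1/0.001578″ = 633.71 pc.
M₁ = m₁ − 5 log₁₀ d₁ + 5 = 9.18 − 12.7357 + 5 = 1.4443.
M₂ = 1.13 − 14.0095 + 5 = -7.8795.
L₁/L₂ = 10^(0.4(M₂ − M₁)) = 10^(0.4 × (-9.3238)) = 10^(-3.72952) = 0.00018641.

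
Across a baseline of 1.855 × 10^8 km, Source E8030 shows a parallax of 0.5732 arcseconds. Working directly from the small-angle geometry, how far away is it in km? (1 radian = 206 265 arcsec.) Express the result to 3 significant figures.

θ = 0.5732″ = 0.5732/206265 = 2.7789 × 10^-6 rad.
d = B/θ = (1.855 × 10^8) / (2.7789 × 10^-6) = 6.6753 × 10^13 km.

6.68 × 10^13 km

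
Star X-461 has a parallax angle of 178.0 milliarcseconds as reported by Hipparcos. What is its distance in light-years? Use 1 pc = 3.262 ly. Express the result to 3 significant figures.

p = 178.0 milliarcseconds = 0.1780 arcsec.
d = 1/p = 1/0.1780 = 5.618 pc.
In light-years: 5.618 × 3.262 = 18.326 ly.

18.3 light years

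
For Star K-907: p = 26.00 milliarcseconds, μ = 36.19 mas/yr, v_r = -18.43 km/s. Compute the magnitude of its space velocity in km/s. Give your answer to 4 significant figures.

19.58 km/s

d = 1/p = 1/0.02600″ = 38.462 pc.
μ = 36.19 mas/yr = 0.03619 ″/yr.
v_t = 4.740 μ d = 4.740 × 0.03619 × 38.462 = 6.5978 km/s.
v = √(v_r² + v_t²) = √((-18.43)² + 6.5978²) = √383.196 = 19.575 km/s.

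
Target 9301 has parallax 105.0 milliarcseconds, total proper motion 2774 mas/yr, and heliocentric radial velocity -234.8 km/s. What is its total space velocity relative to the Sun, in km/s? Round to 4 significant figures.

d = 1/p = 1/0.1050″ = 9.5238 pc.
μ = 2774 mas/yr = 2.774 ″/yr.
v_t = 4.740 μ d = 4.740 × 2.774 × 9.5238 = 125.23 km/s.
v = √(v_r² + v_t²) = √((-234.8)² + 125.23²) = √70813.6 = 266.11 km/s.

266.1 km/s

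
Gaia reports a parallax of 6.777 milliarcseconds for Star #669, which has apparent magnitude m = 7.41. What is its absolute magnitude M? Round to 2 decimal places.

M = 1.57

d = 1/p = 1/0.006777″ = 147.56 pc.
m − M = 5 log₁₀(147.56) − 5 = 10.8448 − 5 = 5.8448.
M = m − (m − M) = 7.41 − 5.8448 = 1.57.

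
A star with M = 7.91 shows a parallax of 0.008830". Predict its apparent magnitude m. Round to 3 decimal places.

m = 13.180

d = 1/p = 1/0.008830″ = 113.25 pc.
m − M = 5 log₁₀ d − 5 = 5 log₁₀(113.25) − 5 = 10.2702 − 5 = 5.2702.
m = M + (m − M) = 7.91 + 5.2702 = 13.180.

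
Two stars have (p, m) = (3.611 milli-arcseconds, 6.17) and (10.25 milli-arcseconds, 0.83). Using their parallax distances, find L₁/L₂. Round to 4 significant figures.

L₁/L₂ = 0.05891

d₁ = 1/p₁ = 1/0.003611″ = 276.93 pc; d₂ = 1/p₂ = 1/0.01025″ = 97.561 pc.
M₁ = m₁ − 5 log₁₀ d₁ + 5 = 6.17 − 12.2119 + 5 = -1.0419.
M₂ = 0.83 − 9.9464 + 5 = -4.1164.
L₁/L₂ = 10^(0.4(M₂ − M₁)) = 10^(0.4 × (-3.0745)) = 10^(-1.22980) = 0.058911.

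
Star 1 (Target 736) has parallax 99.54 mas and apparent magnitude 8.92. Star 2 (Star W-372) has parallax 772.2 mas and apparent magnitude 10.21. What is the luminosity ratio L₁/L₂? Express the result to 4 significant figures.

d₁ = 1/p₁ = 1/0.09954″ = 10.046 pc; d₂ = 1/p₂ = 1/0.7722″ = 1.295 pc.
M₁ = m₁ − 5 log₁₀ d₁ + 5 = 8.92 − 5.0100 + 5 = 8.9100.
M₂ = 10.21 − 0.5613 + 5 = 14.6487.
L₁/L₂ = 10^(0.4(M₂ − M₁)) = 10^(0.4 × 5.7387) = 10^2.29548 = 197.46.

L₁/L₂ = 197.5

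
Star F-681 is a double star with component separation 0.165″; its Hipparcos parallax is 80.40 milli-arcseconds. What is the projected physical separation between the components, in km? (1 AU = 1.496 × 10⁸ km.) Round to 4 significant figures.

3.070 × 10^8 km

d = 1/p = 1/0.08040″ = 12.438 pc.
At distance d (pc), an angle of θ arcsec spans θ·d AU: s = 0.165 × 12.438 = 2.0523 AU.
= 2.0523 × 1.496 × 10⁸ km = 3.0702 × 10^8 km.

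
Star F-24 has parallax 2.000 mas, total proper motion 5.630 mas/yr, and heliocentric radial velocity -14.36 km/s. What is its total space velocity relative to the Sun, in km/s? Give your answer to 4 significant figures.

d = 1/p = 1/0.002000″ = 500 pc.
μ = 5.630 mas/yr = 0.005630 ″/yr.
v_t = 4.740 μ d = 4.740 × 0.005630 × 500 = 13.343 km/s.
v = √(v_r² + v_t²) = √((-14.36)² + 13.343²) = √384.245 = 19.602 km/s.

19.60 km/s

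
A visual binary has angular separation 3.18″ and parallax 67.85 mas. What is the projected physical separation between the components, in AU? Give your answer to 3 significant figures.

d = 1/p = 1/0.06785″ = 14.738 pc.
At distance d (pc), an angle of θ arcsec spans θ·d AU: s = 3.18 × 14.738 = 46.867 AU.

46.9 AU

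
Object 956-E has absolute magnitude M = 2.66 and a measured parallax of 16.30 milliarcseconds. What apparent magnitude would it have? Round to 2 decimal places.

d = 1/p = 1/0.01630″ = 61.35 pc.
m − M = 5 log₁₀ d − 5 = 5 log₁₀(61.35) − 5 = 8.9391 − 5 = 3.9391.
m = M + (m − M) = 2.66 + 3.9391 = 6.60.

m = 6.60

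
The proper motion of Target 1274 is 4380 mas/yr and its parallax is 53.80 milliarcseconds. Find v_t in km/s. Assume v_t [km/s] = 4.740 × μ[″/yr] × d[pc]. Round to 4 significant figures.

d = 1/p = 1/0.05380″ = 18.587 pc.
μ = 4380 mas/yr = 4.38 ″/yr.
v_t = 4.74 × μ × d = 4.74 × 4.38 × 18.587 = 385.89 km/s.

385.9 km/s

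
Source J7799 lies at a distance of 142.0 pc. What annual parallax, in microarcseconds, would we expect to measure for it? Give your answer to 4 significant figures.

7042 μas

p = 1/d = 1/142 = 0.0070423 arcsec.
= 0.0070423 × 10⁶ = 7042.3 μas.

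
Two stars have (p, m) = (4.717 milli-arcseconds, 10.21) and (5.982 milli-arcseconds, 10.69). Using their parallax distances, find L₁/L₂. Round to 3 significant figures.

L₁/L₂ = 2.50

d₁ = 1/p₁ = 1/0.004717″ = 212 pc; d₂ = 1/p₂ = 1/0.005982″ = 167.17 pc.
M₁ = m₁ − 5 log₁₀ d₁ + 5 = 10.21 − 11.6317 + 5 = 3.5783.
M₂ = 10.69 − 11.1158 + 5 = 4.5742.
L₁/L₂ = 10^(0.4(M₂ − M₁)) = 10^(0.4 × 0.9959) = 10^0.39836 = 2.5024.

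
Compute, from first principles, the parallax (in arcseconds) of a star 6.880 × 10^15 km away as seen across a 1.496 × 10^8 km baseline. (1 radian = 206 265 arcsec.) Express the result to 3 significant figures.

θ ≈ B/d = (1.496 × 10^8) / (6.880 × 10^15) = 2.1744 × 10^-8 rad.
In arcseconds: 2.1744 × 10^-8 × 206265 = 0.004485″.

0.00449 arcsec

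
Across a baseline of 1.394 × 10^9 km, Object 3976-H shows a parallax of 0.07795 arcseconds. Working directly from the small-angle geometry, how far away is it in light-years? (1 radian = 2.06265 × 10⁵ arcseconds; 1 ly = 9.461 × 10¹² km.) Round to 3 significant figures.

390 ly

θ = 0.07795″ = 0.07795/206265 = 3.7791 × 10^-7 rad.
d = B/θ = (1.394 × 10^9) / (3.7791 × 10^-7) = 3.6887 × 10^15 km = (3.6887 × 10^15) / (9.461 × 10^12) ly = 389.88 ly.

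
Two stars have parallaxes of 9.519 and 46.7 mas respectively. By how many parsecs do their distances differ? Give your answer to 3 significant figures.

83.6 pc

d_A = 1/0.009519″ = 105.05 pc; d_B = 1/0.04670″ = 21.413 pc.
|d_B − d_A| = |21.413 − 105.05| = 83.637 pc.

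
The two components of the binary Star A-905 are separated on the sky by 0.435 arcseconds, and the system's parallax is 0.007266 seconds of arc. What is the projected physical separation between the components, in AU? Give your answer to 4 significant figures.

d = 1/p = 1/0.007266″ = 137.63 pc.
At distance d (pc), an angle of θ arcsec spans θ·d AU: s = 0.435 × 137.63 = 59.869 AU.

59.87 AU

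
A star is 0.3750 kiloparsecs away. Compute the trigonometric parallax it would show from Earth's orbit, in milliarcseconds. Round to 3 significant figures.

d = 0.3750 kpc = 375 pc.
p = 1/d = 1/375 = 0.0026667 arcsec.
= 0.0026667 × 1000 = 2.6667 mas.

2.67 mas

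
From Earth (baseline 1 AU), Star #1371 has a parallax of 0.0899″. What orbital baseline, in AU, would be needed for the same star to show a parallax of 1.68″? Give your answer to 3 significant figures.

Parallax scales linearly with baseline: p ∝ B, so B = p_target / p_Earth × 1 AU.
B = 1.68 / 0.0899 = 18.687 AU.

18.7 AU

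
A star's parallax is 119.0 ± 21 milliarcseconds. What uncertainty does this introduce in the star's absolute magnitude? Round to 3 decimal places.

σ_M = 0.383 mag

M = m − 5 log₁₀ d + 5 = m + 5 log₁₀ p + 5, so ∂M/∂p = 5/(p ln 10).
σ_M = (5/ln 10) · (σ_p/p) = 2.1715 × 21/119.0 = 2.1715 × 0.17647 = 0.3832.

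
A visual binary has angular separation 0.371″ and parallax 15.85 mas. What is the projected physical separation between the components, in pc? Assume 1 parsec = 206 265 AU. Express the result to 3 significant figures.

d = 1/p = 1/0.01585″ = 63.091 pc.
At distance d (pc), an angle of θ arcsec spans θ·d AU: s = 0.371 × 63.091 = 23.407 AU.
= 23.407 / 206265 = 0.00011348 pc.

0.000113 pc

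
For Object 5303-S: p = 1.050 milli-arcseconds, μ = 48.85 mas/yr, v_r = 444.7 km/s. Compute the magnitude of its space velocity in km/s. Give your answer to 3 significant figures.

496 km/s

d = 1/p = 1/0.001050″ = 952.38 pc.
μ = 48.85 mas/yr = 0.04885 ″/yr.
v_t = 4.740 μ d = 4.740 × 0.04885 × 952.38 = 220.52 km/s.
v = √(v_r² + v_t²) = √(444.7² + 220.52²) = √246387 = 496.37 km/s.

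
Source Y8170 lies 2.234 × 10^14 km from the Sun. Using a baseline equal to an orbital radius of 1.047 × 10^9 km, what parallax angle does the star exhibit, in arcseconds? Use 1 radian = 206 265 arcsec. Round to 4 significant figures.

θ ≈ B/d = (1.047 × 10^9) / (2.234 × 10^14) = 4.6867 × 10^-6 rad.
In arcseconds: 4.6867 × 10^-6 × 206265 = 0.9667″.

0.9667 arcsec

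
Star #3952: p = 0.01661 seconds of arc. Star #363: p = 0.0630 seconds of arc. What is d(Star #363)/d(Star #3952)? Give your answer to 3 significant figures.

0.264

Since d = 1/p, d_B/d_A = p_A/p_B.
= 0.01661 / 0.0630 = 0.26365.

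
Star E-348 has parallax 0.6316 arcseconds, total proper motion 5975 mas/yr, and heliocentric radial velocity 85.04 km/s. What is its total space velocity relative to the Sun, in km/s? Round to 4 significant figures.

96.14 km/s

d = 1/p = 1/0.6316″ = 1.5833 pc.
μ = 5975 mas/yr = 5.975 ″/yr.
v_t = 4.740 μ d = 4.740 × 5.975 × 1.5833 = 44.841 km/s.
v = √(v_r² + v_t²) = √(85.04² + 44.841²) = √9242.52 = 96.138 km/s.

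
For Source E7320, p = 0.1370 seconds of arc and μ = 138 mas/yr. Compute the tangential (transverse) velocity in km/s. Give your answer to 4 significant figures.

d = 1/p = 1/0.1370″ = 7.2993 pc.
μ = 138 mas/yr = 0.138 ″/yr.
v_t = 4.74 × μ × d = 4.74 × 0.138 × 7.2993 = 4.7746 km/s.

4.775 km/s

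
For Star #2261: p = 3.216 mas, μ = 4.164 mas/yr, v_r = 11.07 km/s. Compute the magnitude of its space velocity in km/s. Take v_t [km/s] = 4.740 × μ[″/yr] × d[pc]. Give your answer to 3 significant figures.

12.7 km/s

d = 1/p = 1/0.003216″ = 310.95 pc.
μ = 4.164 mas/yr = 0.004164 ″/yr.
v_t = 4.740 μ d = 4.740 × 0.004164 × 310.95 = 6.1373 km/s.
v = √(v_r² + v_t²) = √(11.07² + 6.1373²) = √160.211 = 12.657 km/s.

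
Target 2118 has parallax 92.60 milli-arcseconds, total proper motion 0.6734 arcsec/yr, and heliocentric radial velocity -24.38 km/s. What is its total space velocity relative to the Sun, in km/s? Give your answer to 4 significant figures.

42.22 km/s

d = 1/p = 1/0.09260″ = 10.799 pc.
v_t = 4.740 μ d = 4.740 × 0.6734 × 10.799 = 34.47 km/s.
v = √(v_r² + v_t²) = √((-24.38)² + 34.47²) = √1782.57 = 42.22 km/s.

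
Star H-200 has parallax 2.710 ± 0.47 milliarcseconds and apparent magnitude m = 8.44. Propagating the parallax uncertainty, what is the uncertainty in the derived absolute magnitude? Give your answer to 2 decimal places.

M = m − 5 log₁₀ d + 5 = m + 5 log₁₀ p + 5, so ∂M/∂p = 5/(p ln 10).
σ_M = (5/ln 10) · (σ_p/p) = 2.1715 × 0.47/2.710 = 2.1715 × 0.17343 = 0.3766.

σ_M = 0.38 mag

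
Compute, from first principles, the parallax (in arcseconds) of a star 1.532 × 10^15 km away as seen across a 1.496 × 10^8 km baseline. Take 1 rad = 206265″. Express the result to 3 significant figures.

θ ≈ B/d = (1.496 × 10^8) / (1.532 × 10^15) = 9.7650 × 10^-8 rad.
In arcseconds: 9.7650 × 10^-8 × 206265 = 0.020142″.

0.0201 arcsec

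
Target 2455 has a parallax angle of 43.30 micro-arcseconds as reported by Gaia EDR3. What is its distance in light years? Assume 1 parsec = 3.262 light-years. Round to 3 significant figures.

75300 light years

p = 43.30 micro-arcseconds = 0.00004330 arcsec.
d = 1/p = 1/0.00004330 = 23095 pc.
In light-years: 23095 × 3.262 = 75336 ly.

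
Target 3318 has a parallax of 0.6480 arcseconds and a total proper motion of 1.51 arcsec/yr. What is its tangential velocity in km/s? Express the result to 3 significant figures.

11.0 km/s

d = 1/p = 1/0.6480″ = 1.5432 pc.
v_t = 4.74 × μ × d = 4.74 × 1.51 × 1.5432 = 11.045 km/s.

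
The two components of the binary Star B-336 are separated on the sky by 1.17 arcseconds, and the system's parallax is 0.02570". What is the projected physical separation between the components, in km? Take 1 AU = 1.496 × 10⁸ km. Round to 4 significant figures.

d = 1/p = 1/0.02570″ = 38.911 pc.
At distance d (pc), an angle of θ arcsec spans θ·d AU: s = 1.17 × 38.911 = 45.526 AU.
= 45.526 × 1.496 × 10⁸ km = 6.8107 × 10^9 km.

6.811 × 10^9 km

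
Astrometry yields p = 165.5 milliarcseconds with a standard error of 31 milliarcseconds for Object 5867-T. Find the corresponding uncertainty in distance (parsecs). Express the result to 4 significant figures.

1.132 pc

d = 1/p, so σ_d = σ_p / p².
σ_d = 0.0310 / (0.1655)² = 0.0310 / 0.02739 = 1.1318 pc.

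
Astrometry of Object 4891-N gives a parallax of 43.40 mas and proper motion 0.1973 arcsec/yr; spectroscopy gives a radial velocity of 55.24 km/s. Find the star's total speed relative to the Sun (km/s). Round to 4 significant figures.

d = 1/p = 1/0.04340″ = 23.041 pc.
v_t = 4.740 μ d = 4.740 × 0.1973 × 23.041 = 21.548 km/s.
v = √(v_r² + v_t²) = √(55.24² + 21.548²) = √3515.77 = 59.294 km/s.

59.29 km/s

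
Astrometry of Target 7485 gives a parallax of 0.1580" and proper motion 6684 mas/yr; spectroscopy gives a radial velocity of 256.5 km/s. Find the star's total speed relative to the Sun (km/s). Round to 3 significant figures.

d = 1/p = 1/0.1580″ = 6.3291 pc.
μ = 6684 mas/yr = 6.684 ″/yr.
v_t = 4.740 μ d = 4.740 × 6.684 × 6.3291 = 200.52 km/s.
v = √(v_r² + v_t²) = √(256.5² + 200.52²) = √106001 = 325.58 km/s.

326 km/s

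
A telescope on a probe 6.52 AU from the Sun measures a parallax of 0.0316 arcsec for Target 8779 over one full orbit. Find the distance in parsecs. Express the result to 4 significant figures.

With baseline B (in AU) and parallax p (in arcsec), d = B/p parsecs.
d = 6.52 / 0.0316 = 206.33 pc.

206.3 pc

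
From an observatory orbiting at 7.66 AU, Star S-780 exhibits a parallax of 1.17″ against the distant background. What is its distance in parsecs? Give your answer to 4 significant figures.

6.547 pc

With baseline B (in AU) and parallax p (in arcsec), d = B/p parsecs.
d = 7.66 / 1.17 = 6.547 pc.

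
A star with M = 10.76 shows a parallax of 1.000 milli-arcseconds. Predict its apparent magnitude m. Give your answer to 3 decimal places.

d = 1/p = 1/0.001000″ = 1000 pc.
m − M = 5 log₁₀ d − 5 = 5 log₁₀(1000) − 5 = 15.0000 − 5 = 10.0000.
m = M + (m − M) = 10.76 + 10.0000 = 20.760.

m = 20.760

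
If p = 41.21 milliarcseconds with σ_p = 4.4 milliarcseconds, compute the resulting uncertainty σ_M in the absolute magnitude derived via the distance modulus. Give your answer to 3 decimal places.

σ_M = 0.232 mag

M = m − 5 log₁₀ d + 5 = m + 5 log₁₀ p + 5, so ∂M/∂p = 5/(p ln 10).
σ_M = (5/ln 10) · (σ_p/p) = 2.1715 × 4.4/41.21 = 2.1715 × 0.10677 = 0.23185.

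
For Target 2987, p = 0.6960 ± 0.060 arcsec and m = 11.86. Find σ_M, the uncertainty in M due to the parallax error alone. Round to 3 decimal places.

σ_M = 0.187 mag

M = m − 5 log₁₀ d + 5 = m + 5 log₁₀ p + 5, so ∂M/∂p = 5/(p ln 10).
σ_M = (5/ln 10) · (σ_p/p) = 2.1715 × 0.060/0.6960 = 2.1715 × 0.086207 = 0.1872.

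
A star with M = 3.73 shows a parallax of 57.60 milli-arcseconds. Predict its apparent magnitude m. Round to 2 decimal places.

d = 1/p = 1/0.05760″ = 17.361 pc.
m − M = 5 log₁₀ d − 5 = 5 log₁₀(17.361) − 5 = 6.1979 − 5 = 1.1979.
m = M + (m − M) = 3.73 + 1.1979 = 4.93.

m = 4.93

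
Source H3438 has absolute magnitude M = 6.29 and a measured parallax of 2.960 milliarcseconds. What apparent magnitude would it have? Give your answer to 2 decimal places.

d = 1/p = 1/0.002960″ = 337.84 pc.
m − M = 5 log₁₀ d − 5 = 5 log₁₀(337.84) − 5 = 12.6436 − 5 = 7.6436.
m = M + (m − M) = 6.29 + 7.6436 = 13.93.

m = 13.93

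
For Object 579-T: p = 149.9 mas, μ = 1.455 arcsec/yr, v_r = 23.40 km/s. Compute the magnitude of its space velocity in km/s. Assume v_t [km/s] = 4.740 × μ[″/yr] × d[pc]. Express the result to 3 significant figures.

51.6 km/s

d = 1/p = 1/0.1499″ = 6.6711 pc.
v_t = 4.740 μ d = 4.740 × 1.455 × 6.6711 = 46.009 km/s.
v = √(v_r² + v_t²) = √(23.40² + 46.009²) = √2664.39 = 51.618 km/s.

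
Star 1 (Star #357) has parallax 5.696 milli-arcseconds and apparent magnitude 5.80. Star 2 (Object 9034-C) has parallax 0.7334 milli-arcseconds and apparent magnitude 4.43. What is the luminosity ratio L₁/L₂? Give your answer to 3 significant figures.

L₁/L₂ = 0.00469

d₁ = 1/p₁ = 1/0.005696″ = 175.56 pc; d₂ = 1/p₂ = 1/0.0007334″ = 1363.5 pc.
M₁ = m₁ − 5 log₁₀ d₁ + 5 = 5.80 − 11.2221 + 5 = -0.4221.
M₂ = 4.43 − 15.6733 + 5 = -6.2433.
L₁/L₂ = 10^(0.4(M₂ − M₁)) = 10^(0.4 × (-5.8212)) = 10^(-2.32848) = 0.0046938.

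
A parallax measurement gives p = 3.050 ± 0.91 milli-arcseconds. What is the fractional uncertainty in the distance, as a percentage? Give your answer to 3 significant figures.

For d = 1/p, |σ_d/d| = |σ_p/p|.
σ_p/p = 0.91 / 3.050 = 0.29836 = 29.836%.

29.8%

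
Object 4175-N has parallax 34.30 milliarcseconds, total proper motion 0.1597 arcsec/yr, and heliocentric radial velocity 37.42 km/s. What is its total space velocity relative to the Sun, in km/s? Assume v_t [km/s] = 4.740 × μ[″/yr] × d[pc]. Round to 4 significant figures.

43.44 km/s

d = 1/p = 1/0.03430″ = 29.155 pc.
v_t = 4.740 μ d = 4.740 × 0.1597 × 29.155 = 22.07 km/s.
v = √(v_r² + v_t²) = √(37.42² + 22.07²) = √1887.34 = 43.444 km/s.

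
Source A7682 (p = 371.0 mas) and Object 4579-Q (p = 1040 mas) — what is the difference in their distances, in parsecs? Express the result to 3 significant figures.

1.73 pc

d_A = 1/0.3710″ = 2.6954 pc; d_B = 1/1.040″ = 0.96154 pc.
|d_B − d_A| = |0.96154 − 2.6954| = 1.7339 pc.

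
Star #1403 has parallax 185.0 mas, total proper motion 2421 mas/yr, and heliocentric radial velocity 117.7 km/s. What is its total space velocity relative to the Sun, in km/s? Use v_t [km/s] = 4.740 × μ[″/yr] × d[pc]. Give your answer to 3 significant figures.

133 km/s

d = 1/p = 1/0.1850″ = 5.4054 pc.
μ = 2421 mas/yr = 2.421 ″/yr.
v_t = 4.740 μ d = 4.740 × 2.421 × 5.4054 = 62.03 km/s.
v = √(v_r² + v_t²) = √(117.7² + 62.03²) = √17701 = 133.05 km/s.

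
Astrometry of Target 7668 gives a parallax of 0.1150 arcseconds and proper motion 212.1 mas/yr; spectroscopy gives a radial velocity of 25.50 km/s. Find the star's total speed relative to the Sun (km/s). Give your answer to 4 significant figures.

26.96 km/s

d = 1/p = 1/0.1150″ = 8.6957 pc.
μ = 212.1 mas/yr = 0.2121 ″/yr.
v_t = 4.740 μ d = 4.740 × 0.2121 × 8.6957 = 8.7423 km/s.
v = √(v_r² + v_t²) = √(25.50² + 8.7423²) = √726.678 = 26.957 km/s.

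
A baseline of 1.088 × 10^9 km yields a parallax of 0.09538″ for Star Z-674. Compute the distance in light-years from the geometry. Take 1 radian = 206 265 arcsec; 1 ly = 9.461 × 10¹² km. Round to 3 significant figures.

θ = 0.09538″ = 0.09538/206265 = 4.6241 × 10^-7 rad.
d = B/θ = (1.088 × 10^9) / (4.6241 × 10^-7) = 2.3529 × 10^15 km = (2.3529 × 10^15) / (9.461 × 10^12) ly = 248.69 ly.

249 ly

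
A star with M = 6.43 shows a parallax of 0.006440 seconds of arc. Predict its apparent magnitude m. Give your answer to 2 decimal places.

m = 12.39

d = 1/p = 1/0.006440″ = 155.28 pc.
m − M = 5 log₁₀ d − 5 = 5 log₁₀(155.28) − 5 = 10.9556 − 5 = 5.9556.
m = M + (m − M) = 6.43 + 5.9556 = 12.39.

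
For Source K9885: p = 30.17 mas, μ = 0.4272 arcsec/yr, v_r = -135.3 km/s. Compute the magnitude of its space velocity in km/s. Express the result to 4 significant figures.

151.0 km/s

d = 1/p = 1/0.03017″ = 33.146 pc.
v_t = 4.740 μ d = 4.740 × 0.4272 × 33.146 = 67.118 km/s.
v = √(v_r² + v_t²) = √((-135.3)² + 67.118²) = √22810.9 = 151.03 km/s.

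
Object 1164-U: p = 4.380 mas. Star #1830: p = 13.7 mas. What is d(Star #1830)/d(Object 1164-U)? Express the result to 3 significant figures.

Since d = 1/p, d_B/d_A = p_A/p_B.
= 4.380 / 13.7 = 0.31971.

0.320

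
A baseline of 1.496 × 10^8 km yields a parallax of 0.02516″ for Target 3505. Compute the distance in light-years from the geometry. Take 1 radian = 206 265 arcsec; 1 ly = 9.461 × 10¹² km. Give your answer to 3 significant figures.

θ = 0.02516″ = 0.02516/206265 = 1.2198 × 10^-7 rad.
d = B/θ = (1.496 × 10^8) / (1.2198 × 10^-7) = 1.2264 × 10^15 km = (1.2264 × 10^15) / (9.461 × 10^12) ly = 129.63 ly.

130 ly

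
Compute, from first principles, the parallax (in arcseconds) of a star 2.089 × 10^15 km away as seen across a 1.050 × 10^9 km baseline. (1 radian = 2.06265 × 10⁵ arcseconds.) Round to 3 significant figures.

0.104 arcsec

θ ≈ B/d = (1.050 × 10^9) / (2.089 × 10^15) = 5.0263 × 10^-7 rad.
In arcseconds: 5.0263 × 10^-7 × 206265 = 0.10367″.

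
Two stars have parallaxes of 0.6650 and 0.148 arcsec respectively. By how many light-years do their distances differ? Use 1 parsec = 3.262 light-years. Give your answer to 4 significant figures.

d_A = 1/0.6650″ = 1.5038 pc; d_B = 1/0.1480″ = 6.7568 pc.
|d_B − d_A| = |6.7568 − 1.5038| = 5.253 pc = 5.253 × 3.262 ly = 17.135 ly.

17.14 ly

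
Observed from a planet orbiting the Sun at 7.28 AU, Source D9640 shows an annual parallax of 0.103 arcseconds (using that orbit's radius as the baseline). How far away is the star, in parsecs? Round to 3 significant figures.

With baseline B (in AU) and parallax p (in arcsec), d = B/p parsecs.
d = 7.28 / 0.103 = 70.68 pc.

70.7 pc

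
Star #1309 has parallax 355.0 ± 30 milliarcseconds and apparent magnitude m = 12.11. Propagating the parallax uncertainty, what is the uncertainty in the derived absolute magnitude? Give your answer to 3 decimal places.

σ_M = 0.184 mag

M = m − 5 log₁₀ d + 5 = m + 5 log₁₀ p + 5, so ∂M/∂p = 5/(p ln 10).
σ_M = (5/ln 10) · (σ_p/p) = 2.1715 × 30/355.0 = 2.1715 × 0.084507 = 0.18351.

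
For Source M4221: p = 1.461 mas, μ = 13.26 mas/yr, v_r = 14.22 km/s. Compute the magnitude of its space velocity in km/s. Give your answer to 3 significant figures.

45.3 km/s

d = 1/p = 1/0.001461″ = 684.46 pc.
μ = 13.26 mas/yr = 0.01326 ″/yr.
v_t = 4.740 μ d = 4.740 × 0.01326 × 684.46 = 43.02 km/s.
v = √(v_r² + v_t²) = √(14.22² + 43.02²) = √2052.93 = 45.309 km/s.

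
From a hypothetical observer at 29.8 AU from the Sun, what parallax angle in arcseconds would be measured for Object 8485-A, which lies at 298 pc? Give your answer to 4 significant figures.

p (arcsec) = B (AU) / d (pc).
p = 29.8 / 298 = 0.1 arcsec.

0.1000 arcsec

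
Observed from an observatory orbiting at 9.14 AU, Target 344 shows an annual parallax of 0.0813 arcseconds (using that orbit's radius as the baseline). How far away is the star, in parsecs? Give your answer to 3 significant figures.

With baseline B (in AU) and parallax p (in arcsec), d = B/p parsecs.
d = 9.14 / 0.0813 = 112.42 pc.

112 pc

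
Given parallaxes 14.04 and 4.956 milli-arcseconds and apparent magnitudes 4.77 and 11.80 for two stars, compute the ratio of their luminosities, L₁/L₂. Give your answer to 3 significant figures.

d₁ = 1/p₁ = 1/0.01404″ = 71.225 pc; d₂ = 1/p₂ = 1/0.004956″ = 201.78 pc.
M₁ = m₁ − 5 log₁₀ d₁ + 5 = 4.77 − 9.2632 + 5 = 0.5068.
M₂ = 11.80 − 11.5244 + 5 = 5.2756.
L₁/L₂ = 10^(0.4(M₂ − M₁)) = 10^(0.4 × 4.7688) = 10^1.90752 = 80.82.

L₁/L₂ = 80.8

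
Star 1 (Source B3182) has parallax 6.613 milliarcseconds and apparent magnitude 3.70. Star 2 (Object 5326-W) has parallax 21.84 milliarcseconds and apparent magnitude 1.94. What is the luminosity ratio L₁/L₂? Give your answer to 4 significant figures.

d₁ = 1/p₁ = 1/0.006613″ = 151.22 pc; d₂ = 1/p₂ = 1/0.02184″ = 45.788 pc.
M₁ = m₁ − 5 log₁₀ d₁ + 5 = 3.70 − 10.8980 + 5 = -2.1980.
M₂ = 1.94 − 8.3038 + 5 = -1.3638.
L₁/L₂ = 10^(0.4(M₂ − M₁)) = 10^(0.4 × 0.8342) = 10^0.33368 = 2.1562.

L₁/L₂ = 2.156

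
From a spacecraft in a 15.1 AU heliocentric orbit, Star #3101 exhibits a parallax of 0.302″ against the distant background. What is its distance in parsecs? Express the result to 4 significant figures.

50.00 pc

With baseline B (in AU) and parallax p (in arcsec), d = B/p parsecs.
d = 15.1 / 0.302 = 50 pc.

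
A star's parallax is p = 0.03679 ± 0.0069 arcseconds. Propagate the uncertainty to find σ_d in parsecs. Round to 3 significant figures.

d = 1/p, so σ_d = σ_p / p².
σ_d = 0.00690 / (0.03679)² = 0.00690 / 0.0013535 = 5.0979 pc.

5.10 pc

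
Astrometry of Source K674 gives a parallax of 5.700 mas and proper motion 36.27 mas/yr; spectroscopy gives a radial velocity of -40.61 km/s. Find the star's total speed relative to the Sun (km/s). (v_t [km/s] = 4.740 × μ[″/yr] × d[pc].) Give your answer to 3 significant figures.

d = 1/p = 1/0.005700″ = 175.44 pc.
μ = 36.27 mas/yr = 0.03627 ″/yr.
v_t = 4.740 μ d = 4.740 × 0.03627 × 175.44 = 30.162 km/s.
v = √(v_r² + v_t²) = √((-40.61)² + 30.162²) = √2558.92 = 50.586 km/s.

50.6 km/s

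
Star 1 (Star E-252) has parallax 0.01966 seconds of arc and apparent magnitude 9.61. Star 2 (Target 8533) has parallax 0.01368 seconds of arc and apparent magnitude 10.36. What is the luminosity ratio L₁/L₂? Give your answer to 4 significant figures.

d₁ = 1/p₁ = 1/0.01966″ = 50.865 pc; d₂ = 1/p₂ = 1/0.01368″ = 73.099 pc.
M₁ = m₁ − 5 log₁₀ d₁ + 5 = 9.61 − 8.5321 + 5 = 6.0779.
M₂ = 10.36 − 9.3196 + 5 = 6.0404.
L₁/L₂ = 10^(0.4(M₂ − M₁)) = 10^(0.4 × (-0.0375)) = 10^(-0.01500) = 0.96605.

L₁/L₂ = 0.9661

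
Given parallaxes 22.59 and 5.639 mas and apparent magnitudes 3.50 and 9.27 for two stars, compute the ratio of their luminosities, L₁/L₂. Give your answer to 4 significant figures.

d₁ = 1/p₁ = 1/0.02259″ = 44.267 pc; d₂ = 1/p₂ = 1/0.005639″ = 177.34 pc.
M₁ = m₁ − 5 log₁₀ d₁ + 5 = 3.50 − 8.2304 + 5 = 0.2696.
M₂ = 9.27 − 11.2440 + 5 = 3.0260.
L₁/L₂ = 10^(0.4(M₂ − M₁)) = 10^(0.4 × 2.7564) = 10^1.10256 = 12.664.

L₁/L₂ = 12.66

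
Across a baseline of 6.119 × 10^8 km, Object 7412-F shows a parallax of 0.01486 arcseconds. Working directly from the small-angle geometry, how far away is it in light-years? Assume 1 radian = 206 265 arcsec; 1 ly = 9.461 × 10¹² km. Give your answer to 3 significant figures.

θ = 0.01486″ = 0.01486/206265 = 7.2043 × 10^-8 rad.
d = B/θ = (6.119 × 10^8) / (7.2043 × 10^-8) = 8.4935 × 10^15 km = (8.4935 × 10^15) / (9.461 × 10^12) ly = 897.74 ly.

898 ly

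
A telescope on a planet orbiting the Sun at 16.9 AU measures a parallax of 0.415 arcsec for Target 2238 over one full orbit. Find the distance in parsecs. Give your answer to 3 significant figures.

With baseline B (in AU) and parallax p (in arcsec), d = B/p parsecs.
d = 16.9 / 0.415 = 40.723 pc.

40.7 pc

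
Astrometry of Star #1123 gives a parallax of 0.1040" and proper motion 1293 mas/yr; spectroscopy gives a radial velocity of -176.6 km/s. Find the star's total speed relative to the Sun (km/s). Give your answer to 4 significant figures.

186.2 km/s

d = 1/p = 1/0.1040″ = 9.6154 pc.
μ = 1293 mas/yr = 1.293 ″/yr.
v_t = 4.740 μ d = 4.740 × 1.293 × 9.6154 = 58.931 km/s.
v = √(v_r² + v_t²) = √((-176.6)² + 58.931²) = √34660.4 = 186.17 km/s.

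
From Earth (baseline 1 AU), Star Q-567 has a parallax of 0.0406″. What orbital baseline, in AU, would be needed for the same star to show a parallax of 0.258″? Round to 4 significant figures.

Parallax scales linearly with baseline: p ∝ B, so B = p_target / p_Earth × 1 AU.
B = 0.258 / 0.0406 = 6.3547 AU.

6.355 AU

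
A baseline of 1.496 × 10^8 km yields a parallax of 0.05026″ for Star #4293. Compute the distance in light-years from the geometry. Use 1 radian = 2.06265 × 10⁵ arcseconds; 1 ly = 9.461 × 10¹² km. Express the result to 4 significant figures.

64.89 ly

θ = 0.05026″ = 0.05026/206265 = 2.4367 × 10^-7 rad.
d = B/θ = (1.496 × 10^8) / (2.4367 × 10^-7) = 6.1395 × 10^14 km = (6.1395 × 10^14) / (9.461 × 10^12) ly = 64.893 ly.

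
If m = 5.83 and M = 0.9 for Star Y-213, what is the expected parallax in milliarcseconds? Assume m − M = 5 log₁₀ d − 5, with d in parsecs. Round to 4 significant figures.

m − M = 5.83 − 0.9 = 4.93.
d = 10^((m−M)/5 + 1) = 10^1.986 = 96.828 pc.
p = 1/d = 1/96.828 = 0.010328 arcsec = 10.328 mas.

10.33 mas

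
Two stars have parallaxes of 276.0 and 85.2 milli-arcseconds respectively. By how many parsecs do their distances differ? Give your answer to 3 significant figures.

d_A = 1/0.2760″ = 3.6232 pc; d_B = 1/0.08520″ = 11.737 pc.
|d_B − d_A| = |11.737 − 3.6232| = 8.1138 pc.

8.11 pc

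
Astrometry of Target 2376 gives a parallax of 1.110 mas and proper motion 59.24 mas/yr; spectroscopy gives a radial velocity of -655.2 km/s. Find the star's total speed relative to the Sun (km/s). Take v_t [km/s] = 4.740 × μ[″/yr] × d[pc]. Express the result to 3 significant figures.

702 km/s

d = 1/p = 1/0.001110″ = 900.9 pc.
μ = 59.24 mas/yr = 0.05924 ″/yr.
v_t = 4.740 μ d = 4.740 × 0.05924 × 900.9 = 252.97 km/s.
v = √(v_r² + v_t²) = √((-655.2)² + 252.97²) = √493281 = 702.34 km/s.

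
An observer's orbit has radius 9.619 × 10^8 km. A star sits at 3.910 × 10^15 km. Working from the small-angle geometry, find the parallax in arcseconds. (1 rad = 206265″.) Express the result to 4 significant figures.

0.05074 arcsec

θ ≈ B/d = (9.619 × 10^8) / (3.910 × 10^15) = 2.4601 × 10^-7 rad.
In arcseconds: 2.4601 × 10^-7 × 206265 = 0.050743″.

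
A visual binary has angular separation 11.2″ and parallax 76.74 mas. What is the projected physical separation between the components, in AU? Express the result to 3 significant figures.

d = 1/p = 1/0.07674″ = 13.031 pc.
At distance d (pc), an angle of θ arcsec spans θ·d AU: s = 11.2 × 13.031 = 145.95 AU.

146 AU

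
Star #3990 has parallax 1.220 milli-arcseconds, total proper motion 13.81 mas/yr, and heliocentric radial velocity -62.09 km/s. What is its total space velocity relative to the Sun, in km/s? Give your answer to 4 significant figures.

d = 1/p = 1/0.001220″ = 819.67 pc.
μ = 13.81 mas/yr = 0.01381 ″/yr.
v_t = 4.740 μ d = 4.740 × 0.01381 × 819.67 = 53.655 km/s.
v = √(v_r² + v_t²) = √((-62.09)² + 53.655²) = √6734.03 = 82.061 km/s.

82.06 km/s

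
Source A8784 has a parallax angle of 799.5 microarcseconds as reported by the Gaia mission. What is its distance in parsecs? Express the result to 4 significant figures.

p = 799.5 microarcseconds = 0.0007995 arcsec.
d = 1/p = 1/0.0007995 = 1250.8 pc.

1251 pc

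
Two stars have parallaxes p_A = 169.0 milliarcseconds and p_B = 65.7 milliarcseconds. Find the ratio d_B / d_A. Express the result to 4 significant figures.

Since d = 1/p, d_B/d_A = p_A/p_B.
= 169.0 / 65.7 = 2.5723.

2.572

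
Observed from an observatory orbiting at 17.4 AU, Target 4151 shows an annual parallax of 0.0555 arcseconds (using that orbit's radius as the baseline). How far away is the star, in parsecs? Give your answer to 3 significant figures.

With baseline B (in AU) and parallax p (in arcsec), d = B/p parsecs.
d = 17.4 / 0.0555 = 313.51 pc.

314 pc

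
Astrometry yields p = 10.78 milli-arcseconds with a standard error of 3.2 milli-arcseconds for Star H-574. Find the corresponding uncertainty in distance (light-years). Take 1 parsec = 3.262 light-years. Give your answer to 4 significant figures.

89.82 ly

d = 1/p, so σ_d = σ_p / p².
σ_d = 0.00320 / (0.01078)² = 0.00320 / 0.00011621 = 27.536 pc = 27.536 × 3.262 ly = 89.822 ly.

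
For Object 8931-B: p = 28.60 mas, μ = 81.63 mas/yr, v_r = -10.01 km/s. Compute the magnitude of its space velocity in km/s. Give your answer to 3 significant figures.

d = 1/p = 1/0.02860″ = 34.965 pc.
μ = 81.63 mas/yr = 0.08163 ″/yr.
v_t = 4.740 μ d = 4.740 × 0.08163 × 34.965 = 13.529 km/s.
v = √(v_r² + v_t²) = √((-10.01)² + 13.529²) = √283.234 = 16.83 km/s.

16.8 km/s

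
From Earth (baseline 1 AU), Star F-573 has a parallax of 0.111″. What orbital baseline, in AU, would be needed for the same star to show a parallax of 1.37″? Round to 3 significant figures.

12.3 AU

Parallax scales linearly with baseline: p ∝ B, so B = p_target / p_Earth × 1 AU.
B = 1.37 / 0.111 = 12.342 AU.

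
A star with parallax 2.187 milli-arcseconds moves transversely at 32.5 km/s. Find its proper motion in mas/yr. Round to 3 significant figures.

d = 1/p = 1/0.002187″ = 457.25 pc.
μ = v_t / (4.74 d) = 32.5 / (4.74 × 457.25) = 32.5 / 2167.4 = 0.014995 ″/yr = 14.995 mas/yr.

15.0 mas/yr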